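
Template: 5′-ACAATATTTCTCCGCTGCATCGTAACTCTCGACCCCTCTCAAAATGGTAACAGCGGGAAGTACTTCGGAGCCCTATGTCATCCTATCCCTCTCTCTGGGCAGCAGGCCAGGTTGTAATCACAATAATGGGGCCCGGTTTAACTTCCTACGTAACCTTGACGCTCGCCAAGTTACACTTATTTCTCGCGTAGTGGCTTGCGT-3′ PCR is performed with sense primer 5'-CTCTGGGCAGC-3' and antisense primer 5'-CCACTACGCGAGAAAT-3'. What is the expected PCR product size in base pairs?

The forward primer matches the template at positions 93–103.
Taking the reverse complement of CCACTACGCGAGAAAT gives ATTTCTCGCGTAGTGG, found at positions 179–194 on the template; the primer anneals here to the top strand with its 3' end pointing upstream.
The product runs from position 93 to position 194, so its length is 194 − 93 + 1 = 102 bp.

102 bp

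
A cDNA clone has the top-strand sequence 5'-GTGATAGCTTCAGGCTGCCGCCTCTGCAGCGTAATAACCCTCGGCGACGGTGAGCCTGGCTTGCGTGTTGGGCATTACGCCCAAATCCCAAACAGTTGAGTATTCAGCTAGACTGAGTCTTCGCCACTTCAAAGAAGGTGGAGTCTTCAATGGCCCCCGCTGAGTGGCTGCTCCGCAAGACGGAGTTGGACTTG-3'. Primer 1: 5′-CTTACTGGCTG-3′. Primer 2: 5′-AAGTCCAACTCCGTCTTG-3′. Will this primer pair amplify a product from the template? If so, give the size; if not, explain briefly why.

Primer 1 (CTTACTGGCTG) does not match the top strand, and its reverse complement CAGCCAGTAAG does not match either.
With no annealing site for primer 1, no amplification occurs.

No product — primer 1 has no binding site in the template.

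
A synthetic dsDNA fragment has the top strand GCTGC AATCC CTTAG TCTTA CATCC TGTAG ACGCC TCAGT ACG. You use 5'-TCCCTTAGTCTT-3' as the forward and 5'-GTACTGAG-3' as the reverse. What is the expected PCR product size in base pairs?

Scanning the template, TCCCTTAGTCTT occurs at positions 8–19; this primer anneals to the bottom strand there with its 3' end pointing downstream.
Reverse complement of the reverse primer: CTCAGTAC. This occurs on the top strand at positions 35–42.
Amplicon spans positions 8–42: 35 bp.

35 bp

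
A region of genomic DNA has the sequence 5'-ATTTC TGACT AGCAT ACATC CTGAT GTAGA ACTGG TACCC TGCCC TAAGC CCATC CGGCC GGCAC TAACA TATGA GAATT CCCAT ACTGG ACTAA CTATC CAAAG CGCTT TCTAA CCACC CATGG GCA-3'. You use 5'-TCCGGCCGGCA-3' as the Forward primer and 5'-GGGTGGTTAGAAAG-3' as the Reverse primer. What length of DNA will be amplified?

The forward primer matches the template at positions 54–64.
Reverse complement of the reverse primer: CTTTCTAACCACCC. This occurs on the top strand at positions 108–121.
The product runs from position 54 to position 121, so its length is 121 − 54 + 1 = 68 bp.

68 bp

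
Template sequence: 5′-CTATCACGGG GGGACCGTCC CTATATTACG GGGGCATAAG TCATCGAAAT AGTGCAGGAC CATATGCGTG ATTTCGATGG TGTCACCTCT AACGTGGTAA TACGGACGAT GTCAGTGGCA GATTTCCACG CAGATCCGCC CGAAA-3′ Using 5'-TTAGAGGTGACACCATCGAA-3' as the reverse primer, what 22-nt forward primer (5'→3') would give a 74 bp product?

The reverse primer's reverse complement TTCGATGGTGTCACCTCTAA matches the template at positions 73–92, so the product ends at position 92.
A 74 bp product then starts at position 92 − 74 + 1 = 19.
The forward primer is identical to the top strand there: CCCTATATTACGGGGGCATAAG.

5'-CCCTATATTACGGGGGCATAAG-3'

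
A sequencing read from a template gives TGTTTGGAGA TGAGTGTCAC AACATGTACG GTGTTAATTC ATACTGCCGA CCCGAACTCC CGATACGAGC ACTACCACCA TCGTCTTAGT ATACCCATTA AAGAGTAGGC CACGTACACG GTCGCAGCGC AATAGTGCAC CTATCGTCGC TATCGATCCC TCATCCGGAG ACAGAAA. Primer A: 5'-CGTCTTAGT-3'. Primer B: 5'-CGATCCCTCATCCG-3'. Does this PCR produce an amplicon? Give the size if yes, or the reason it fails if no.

No product — both primers anneal to the same strand and extend in the same direction.

Primer A (CGTCTTAGT) matches the top strand at positions 82–90 (3' end points downstream).
Primer B (CGATCCCTCATCCG) also matches the top strand directly, at positions 154–167 — its reverse complement CGGATGAGGGATCG is not present.
Both primers anneal to the bottom strand with 3' ends pointing the same way, so neither can prime synthesis back toward the other.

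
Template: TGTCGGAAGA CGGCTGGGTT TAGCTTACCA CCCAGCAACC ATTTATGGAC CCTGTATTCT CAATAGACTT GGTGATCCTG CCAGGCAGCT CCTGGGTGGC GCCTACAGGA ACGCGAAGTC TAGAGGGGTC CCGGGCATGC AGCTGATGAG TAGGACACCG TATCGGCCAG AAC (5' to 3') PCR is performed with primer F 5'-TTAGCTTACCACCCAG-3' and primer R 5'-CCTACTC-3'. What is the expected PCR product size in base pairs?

135 bp

Scanning the template, TTAGCTTACCACCCAG occurs at positions 20–35; this primer anneals to the bottom strand there with its 3' end pointing downstream.
Taking the reverse complement of CCTACTC gives GAGTAGG, found at positions 148–154 on the template; the primer anneals here to the top strand with its 3' end pointing upstream.
Amplicon spans positions 20–154: 135 bp.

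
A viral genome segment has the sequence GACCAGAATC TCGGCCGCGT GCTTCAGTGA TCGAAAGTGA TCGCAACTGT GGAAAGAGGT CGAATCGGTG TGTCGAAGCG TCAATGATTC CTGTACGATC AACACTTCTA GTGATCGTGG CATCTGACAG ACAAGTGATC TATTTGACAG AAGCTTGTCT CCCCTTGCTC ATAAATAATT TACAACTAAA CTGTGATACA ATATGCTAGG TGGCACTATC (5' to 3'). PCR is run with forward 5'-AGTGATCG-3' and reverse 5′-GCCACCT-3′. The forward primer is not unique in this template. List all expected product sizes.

The forward primer AGTGATCG matches the top strand at positions 26–33, 36–43, 110–117.
The reverse primer's reverse complement is AGGTGGC, matching at positions 208–214.
Each forward site pairs with the reverse site to give a product ending at position 214: sizes 189, 179, 105 bp.

189 bp, 179 bp, 105 bp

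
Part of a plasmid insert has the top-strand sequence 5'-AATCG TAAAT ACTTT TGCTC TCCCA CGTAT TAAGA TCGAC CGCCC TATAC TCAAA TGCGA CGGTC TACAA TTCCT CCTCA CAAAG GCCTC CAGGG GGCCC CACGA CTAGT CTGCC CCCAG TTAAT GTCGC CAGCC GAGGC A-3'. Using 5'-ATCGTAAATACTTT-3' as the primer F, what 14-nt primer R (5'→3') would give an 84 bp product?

The forward primer binds at positions 2–15, so an 84 bp product ends at position 2 + 84 − 1 = 85.
The reverse primer anneals to the top strand over positions 72–85, i.e. to TCCTCCTCACAAAG.
Its sequence written 5'→3' is the reverse complement: CTTTGTGAGGAGGA.

5'-CTTTGTGAGGAGGA-3'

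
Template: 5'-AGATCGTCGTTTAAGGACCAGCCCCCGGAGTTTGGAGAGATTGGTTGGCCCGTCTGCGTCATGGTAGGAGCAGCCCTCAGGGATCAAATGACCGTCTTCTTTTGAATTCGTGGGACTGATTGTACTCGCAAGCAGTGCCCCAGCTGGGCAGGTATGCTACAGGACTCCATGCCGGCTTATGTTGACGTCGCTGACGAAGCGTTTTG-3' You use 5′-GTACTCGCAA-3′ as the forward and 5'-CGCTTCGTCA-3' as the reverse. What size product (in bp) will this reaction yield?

The forward primer matches the template at positions 122–131.
Taking the reverse complement of CGCTTCGTCA gives TGACGAAGCG, found at positions 192–201 on the template; the primer anneals here to the top strand with its 3' end pointing upstream.
Product length = (reverse-primer end) − (forward-primer start) + 1 = 201 − 122 + 1 = 80 bp.

80 bp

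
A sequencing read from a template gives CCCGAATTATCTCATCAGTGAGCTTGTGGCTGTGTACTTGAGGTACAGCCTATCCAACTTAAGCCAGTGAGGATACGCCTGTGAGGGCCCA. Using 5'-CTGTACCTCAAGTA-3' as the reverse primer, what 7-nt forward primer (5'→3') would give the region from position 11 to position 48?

The reverse primer's reverse complement TACTTGAGGTACAG matches the template at positions 35–48; the product starts at position 11.
The forward primer is identical to the top strand over positions 11–17: CTCATCA.

5'-CTCATCA-3'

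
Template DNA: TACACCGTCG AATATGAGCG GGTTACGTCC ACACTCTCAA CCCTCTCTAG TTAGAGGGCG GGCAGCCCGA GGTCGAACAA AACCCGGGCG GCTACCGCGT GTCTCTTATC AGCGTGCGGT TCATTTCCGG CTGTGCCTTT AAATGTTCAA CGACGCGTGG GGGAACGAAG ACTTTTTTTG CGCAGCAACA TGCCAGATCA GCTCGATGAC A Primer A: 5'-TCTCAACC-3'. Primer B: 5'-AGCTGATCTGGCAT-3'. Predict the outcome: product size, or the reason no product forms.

Yes — a 169 bp product.

Primer A (TCTCAACC) matches the top strand at positions 35–42; it acts as a forward primer.
Primer B's reverse complement is ATGCCAGATCAGCT, matching the top strand at positions 190–203; it acts as a reverse primer.
The 3' ends face each other across positions 35–203, giving a 169 bp product.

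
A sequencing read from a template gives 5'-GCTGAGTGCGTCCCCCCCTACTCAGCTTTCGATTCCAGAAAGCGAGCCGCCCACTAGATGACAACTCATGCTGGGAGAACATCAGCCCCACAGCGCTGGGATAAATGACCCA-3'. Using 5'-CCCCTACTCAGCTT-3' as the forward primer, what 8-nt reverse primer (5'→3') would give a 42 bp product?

The forward primer binds at positions 15–28, so a 42 bp product ends at position 15 + 42 − 1 = 56.
The reverse primer anneals to the top strand over positions 49–56, i.e. to GCCCACTA.
Its sequence written 5'→3' is the reverse complement: TAGTGGGC.

5'-TAGTGGGC-3'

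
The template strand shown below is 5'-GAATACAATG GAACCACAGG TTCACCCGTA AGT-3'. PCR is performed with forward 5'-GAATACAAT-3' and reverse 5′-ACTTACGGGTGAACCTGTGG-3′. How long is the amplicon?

33 bp

Scanning the template, GAATACAAT occurs at positions 1–9; this primer anneals to the bottom strand there with its 3' end pointing downstream.
Reverse complement of the reverse primer: CCACAGGTTCACCCGTAAGT. This occurs on the top strand at positions 14–33.
Product length = (reverse-primer end) − (forward-primer start) + 1 = 33 − 1 + 1 = 33 bp.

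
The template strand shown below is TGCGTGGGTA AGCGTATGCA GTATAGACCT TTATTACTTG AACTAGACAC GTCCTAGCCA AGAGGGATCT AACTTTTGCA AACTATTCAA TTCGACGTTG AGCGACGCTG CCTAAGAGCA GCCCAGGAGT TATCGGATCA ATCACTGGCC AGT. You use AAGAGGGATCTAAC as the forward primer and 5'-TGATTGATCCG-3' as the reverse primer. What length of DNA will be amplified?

Forward primer AAGAGGGATCTAAC is found on the top strand at positions 60–73.
The reverse primer's reverse complement is CGGATCAATCA, which matches the template at positions 134–144.
Amplicon spans positions 60–144: 85 bp.

85 bp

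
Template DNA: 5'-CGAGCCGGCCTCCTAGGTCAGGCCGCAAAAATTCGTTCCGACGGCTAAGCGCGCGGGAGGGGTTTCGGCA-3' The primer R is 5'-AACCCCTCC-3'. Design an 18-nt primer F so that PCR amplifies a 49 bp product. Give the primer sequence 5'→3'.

The reverse primer's reverse complement GGAGGGGTT matches the template at positions 56–64, so the product ends at position 64.
A 49 bp product then starts at position 64 − 49 + 1 = 16.
The forward primer is identical to the top strand there: GGTCAGGCCGCAAAAATT.

5'-GGTCAGGCCGCAAAAATT-3'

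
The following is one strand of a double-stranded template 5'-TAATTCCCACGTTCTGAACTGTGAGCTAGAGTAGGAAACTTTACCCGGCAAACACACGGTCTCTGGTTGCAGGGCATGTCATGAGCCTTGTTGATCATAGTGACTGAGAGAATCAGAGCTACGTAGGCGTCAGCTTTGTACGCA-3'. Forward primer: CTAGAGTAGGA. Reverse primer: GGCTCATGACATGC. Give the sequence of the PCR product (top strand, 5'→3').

5'-CTAGAGTAGGAAACTTTACCCGGCAAACACACGGTCTCTGGTTGCAGGGCATGTCATGAGCC-3'

Forward primer CTAGAGTAGGA is found on the top strand at positions 26–36.
Reverse complement of the reverse primer: GCATGTCATGAGCC. This occurs on the top strand at positions 74–87.
The product is the template from position 26 through 87 (62 bp).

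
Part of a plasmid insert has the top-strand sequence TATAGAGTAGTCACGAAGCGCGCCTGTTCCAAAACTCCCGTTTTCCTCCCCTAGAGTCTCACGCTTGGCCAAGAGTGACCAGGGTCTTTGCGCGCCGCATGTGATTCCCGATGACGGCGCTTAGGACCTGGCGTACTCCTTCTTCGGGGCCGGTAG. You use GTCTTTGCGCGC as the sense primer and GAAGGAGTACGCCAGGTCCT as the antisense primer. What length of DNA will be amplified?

59 bp

The forward primer matches the template at positions 84–95.
Reverse complement of the reverse primer: AGGACCTGGCGTACTCCTTC. This occurs on the top strand at positions 123–142.
Amplicon spans positions 84–142: 59 bp.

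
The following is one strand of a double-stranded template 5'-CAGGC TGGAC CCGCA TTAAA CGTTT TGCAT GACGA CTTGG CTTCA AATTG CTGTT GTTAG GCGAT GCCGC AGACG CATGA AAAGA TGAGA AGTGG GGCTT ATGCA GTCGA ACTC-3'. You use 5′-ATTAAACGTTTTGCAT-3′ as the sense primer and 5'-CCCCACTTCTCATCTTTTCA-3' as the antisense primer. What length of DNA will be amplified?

Forward primer ATTAAACGTTTTGCAT is found on the top strand at positions 15–30.
Taking the reverse complement of CCCCACTTCTCATCTTTTCA gives TGAAAAGATGAGAAGTGGGG, found at positions 78–97 on the template; the primer anneals here to the top strand with its 3' end pointing upstream.
Amplicon spans positions 15–97: 83 bp.

83 bp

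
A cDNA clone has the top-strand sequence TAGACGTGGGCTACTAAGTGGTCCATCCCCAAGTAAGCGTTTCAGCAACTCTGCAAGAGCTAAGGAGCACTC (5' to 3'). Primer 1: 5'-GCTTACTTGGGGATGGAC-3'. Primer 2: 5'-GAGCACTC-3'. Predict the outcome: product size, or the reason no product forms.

Primer 1 (GCTTACTTGGGGATGGAC) has reverse complement GTCCATCCCCAAGTAAGC, which matches the top strand at positions 21–38; primer 1 anneals to the top strand there with its 3' end pointing upstream toward position 21.
Primer 2 (GAGCACTC) matches the top strand directly at positions 65–72; it anneals to the bottom strand with its 3' end pointing downstream toward position 72.
The 3' ends diverge (primer 1 extends toward position 1, primer 2 toward position 72), so the primers never converge on a shared product.

No product — the primers' 3' ends point away from each other.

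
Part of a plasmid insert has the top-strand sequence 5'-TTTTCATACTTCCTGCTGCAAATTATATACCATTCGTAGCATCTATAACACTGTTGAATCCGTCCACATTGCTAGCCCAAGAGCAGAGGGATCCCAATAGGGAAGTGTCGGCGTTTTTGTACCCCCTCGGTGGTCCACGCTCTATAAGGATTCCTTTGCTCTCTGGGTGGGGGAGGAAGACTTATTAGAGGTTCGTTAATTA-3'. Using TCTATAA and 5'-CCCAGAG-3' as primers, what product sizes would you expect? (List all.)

126 bp, 27 bp

The forward primer TCTATAA matches the top strand at positions 42–48, 141–147.
The reverse primer's reverse complement is CTCTGGG, matching at positions 161–167.
Each forward site pairs with the reverse site to give a product ending at position 167: sizes 126, 27 bp.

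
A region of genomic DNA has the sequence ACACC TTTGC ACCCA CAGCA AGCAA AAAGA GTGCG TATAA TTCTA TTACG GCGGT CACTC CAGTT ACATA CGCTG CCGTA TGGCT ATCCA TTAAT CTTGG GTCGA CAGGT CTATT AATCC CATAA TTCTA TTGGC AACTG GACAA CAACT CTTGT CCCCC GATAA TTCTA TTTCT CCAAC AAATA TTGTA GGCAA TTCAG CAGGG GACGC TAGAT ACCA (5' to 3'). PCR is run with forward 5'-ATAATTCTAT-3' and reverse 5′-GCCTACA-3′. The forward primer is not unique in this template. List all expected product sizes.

157 bp, 72 bp, 32 bp

The forward primer ATAATTCTAT matches the top strand at positions 37–46, 122–131, 162–171.
The reverse primer's reverse complement is TGTAGGC, matching at positions 187–193.
Each forward site pairs with the reverse site to give a product ending at position 193: sizes 157, 72, 32 bp.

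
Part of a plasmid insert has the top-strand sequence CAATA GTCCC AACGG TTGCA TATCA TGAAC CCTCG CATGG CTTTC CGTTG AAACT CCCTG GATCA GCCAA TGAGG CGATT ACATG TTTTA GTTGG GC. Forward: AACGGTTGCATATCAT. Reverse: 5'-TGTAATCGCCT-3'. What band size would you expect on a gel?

Forward primer AACGGTTGCATATCAT is found on the top strand at positions 11–26.
Reverse complement of the reverse primer: AGGCGATTACA. This occurs on the top strand at positions 73–83.
Product length = (reverse-primer end) − (forward-primer start) + 1 = 83 − 11 + 1 = 73 bp.

73 bp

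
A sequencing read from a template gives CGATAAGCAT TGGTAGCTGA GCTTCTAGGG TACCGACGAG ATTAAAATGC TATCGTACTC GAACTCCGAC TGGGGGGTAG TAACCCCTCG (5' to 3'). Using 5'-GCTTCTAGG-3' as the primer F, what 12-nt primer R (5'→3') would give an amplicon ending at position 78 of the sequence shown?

5'-ACCCCCCAGTCG-3'

The forward primer binds at positions 21–29; the product's 3' end on the top strand is position 78.
The reverse primer anneals to the top strand over positions 67–78, i.e. to CGACTGGGGGGT.
Its sequence written 5'→3' is the reverse complement: ACCCCCCAGTCG.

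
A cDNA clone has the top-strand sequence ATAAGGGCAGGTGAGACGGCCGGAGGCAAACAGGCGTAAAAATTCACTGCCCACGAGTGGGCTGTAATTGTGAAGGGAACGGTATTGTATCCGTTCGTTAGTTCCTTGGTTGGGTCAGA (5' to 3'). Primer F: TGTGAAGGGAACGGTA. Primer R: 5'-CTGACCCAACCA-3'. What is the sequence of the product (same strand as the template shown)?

Forward primer TGTGAAGGGAACGGTA is found on the top strand at positions 69–84.
Taking the reverse complement of CTGACCCAACCA gives TGGTTGGGTCAG, found at positions 107–118 on the template; the primer anneals here to the top strand with its 3' end pointing upstream.
The product is the template from position 69 through 118 (50 bp).

5'-TGTGAAGGGAACGGTATTGTATCCGTTCGTTAGTTCCTTGGTTGGGTCAG-3'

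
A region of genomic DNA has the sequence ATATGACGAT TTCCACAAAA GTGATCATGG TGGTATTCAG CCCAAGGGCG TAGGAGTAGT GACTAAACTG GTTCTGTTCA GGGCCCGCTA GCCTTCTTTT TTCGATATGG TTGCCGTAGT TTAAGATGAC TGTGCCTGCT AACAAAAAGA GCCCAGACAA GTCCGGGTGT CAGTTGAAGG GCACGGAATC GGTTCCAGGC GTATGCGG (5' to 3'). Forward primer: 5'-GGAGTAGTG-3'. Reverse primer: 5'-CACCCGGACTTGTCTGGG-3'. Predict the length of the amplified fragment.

Forward primer GGAGTAGTG is found on the top strand at positions 53–61.
The reverse primer's reverse complement is CCCAGACAAGTCCGGGTG, which matches the template at positions 152–169.
Amplicon spans positions 53–169: 117 bp.

117 bp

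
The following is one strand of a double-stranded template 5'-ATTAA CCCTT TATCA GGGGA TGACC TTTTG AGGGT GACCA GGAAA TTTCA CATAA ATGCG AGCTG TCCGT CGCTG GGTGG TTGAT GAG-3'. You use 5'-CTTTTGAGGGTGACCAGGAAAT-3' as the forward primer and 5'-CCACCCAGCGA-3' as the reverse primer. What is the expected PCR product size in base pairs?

Forward primer CTTTTGAGGGTGACCAGGAAAT is found on the top strand at positions 25–46.
Taking the reverse complement of CCACCCAGCGA gives TCGCTGGGTGG, found at positions 70–80 on the template; the primer anneals here to the top strand with its 3' end pointing upstream.
The product runs from position 25 to position 80, so its length is 80 − 25 + 1 = 56 bp.

56 bp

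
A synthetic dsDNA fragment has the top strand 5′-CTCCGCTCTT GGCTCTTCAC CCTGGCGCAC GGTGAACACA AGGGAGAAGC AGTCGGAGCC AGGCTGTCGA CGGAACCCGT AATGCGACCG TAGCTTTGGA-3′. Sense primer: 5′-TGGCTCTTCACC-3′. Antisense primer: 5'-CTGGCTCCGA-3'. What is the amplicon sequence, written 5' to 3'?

Scanning the template, TGGCTCTTCACC occurs at positions 10–21; this primer anneals to the bottom strand there with its 3' end pointing downstream.
The reverse primer's reverse complement is TCGGAGCCAG, which matches the template at positions 53–62.
The product is the template from position 10 through 62 (53 bp).

5'-TGGCTCTTCACCCTGGCGCACGGTGAACACAAGGGAGAAGCAGTCGGAGCCAG-3'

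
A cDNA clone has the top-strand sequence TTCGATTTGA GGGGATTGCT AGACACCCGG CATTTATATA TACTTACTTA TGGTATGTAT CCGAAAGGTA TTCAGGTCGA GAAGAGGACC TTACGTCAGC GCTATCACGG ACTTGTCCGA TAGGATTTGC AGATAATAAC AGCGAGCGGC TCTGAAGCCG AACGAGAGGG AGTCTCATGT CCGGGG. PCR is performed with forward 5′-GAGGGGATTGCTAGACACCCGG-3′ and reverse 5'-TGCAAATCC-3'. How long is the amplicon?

Forward primer GAGGGGATTGCTAGACACCCGG is found on the top strand at positions 9–30.
Taking the reverse complement of TGCAAATCC gives GGATTTGCA, found at positions 123–131 on the template; the primer anneals here to the top strand with its 3' end pointing upstream.
Amplicon spans positions 9–131: 123 bp.

123 bp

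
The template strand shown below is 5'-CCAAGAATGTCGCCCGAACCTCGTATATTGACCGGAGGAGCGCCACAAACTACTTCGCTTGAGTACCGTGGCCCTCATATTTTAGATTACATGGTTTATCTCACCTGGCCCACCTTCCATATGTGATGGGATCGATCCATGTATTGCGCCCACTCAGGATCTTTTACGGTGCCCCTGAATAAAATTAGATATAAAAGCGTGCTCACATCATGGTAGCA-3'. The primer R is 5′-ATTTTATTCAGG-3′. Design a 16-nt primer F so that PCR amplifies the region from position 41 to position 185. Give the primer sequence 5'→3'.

5'-CGCCACAAACTACTTC-3'

The reverse primer's reverse complement CCTGAATAAAAT matches the template at positions 174–185; the product starts at position 41.
The forward primer is identical to the top strand over positions 41–56: CGCCACAAACTACTTC.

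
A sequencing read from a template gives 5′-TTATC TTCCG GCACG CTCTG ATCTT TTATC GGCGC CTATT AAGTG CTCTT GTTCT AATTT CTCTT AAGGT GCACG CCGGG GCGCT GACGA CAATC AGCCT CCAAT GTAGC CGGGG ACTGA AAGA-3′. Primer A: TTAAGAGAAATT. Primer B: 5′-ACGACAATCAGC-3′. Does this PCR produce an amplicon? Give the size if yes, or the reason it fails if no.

No product — the primers' 3' ends point away from each other.

Primer A (TTAAGAGAAATT) has reverse complement AATTTCTCTTAA, which matches the top strand at positions 56–67; primer A anneals to the top strand there with its 3' end pointing upstream toward position 56.
Primer B (ACGACAATCAGC) matches the top strand directly at positions 87–98; it anneals to the bottom strand with its 3' end pointing downstream toward position 98.
The 3' ends diverge (primer A extends toward position 1, primer B toward position 124), so the primers never converge on a shared product.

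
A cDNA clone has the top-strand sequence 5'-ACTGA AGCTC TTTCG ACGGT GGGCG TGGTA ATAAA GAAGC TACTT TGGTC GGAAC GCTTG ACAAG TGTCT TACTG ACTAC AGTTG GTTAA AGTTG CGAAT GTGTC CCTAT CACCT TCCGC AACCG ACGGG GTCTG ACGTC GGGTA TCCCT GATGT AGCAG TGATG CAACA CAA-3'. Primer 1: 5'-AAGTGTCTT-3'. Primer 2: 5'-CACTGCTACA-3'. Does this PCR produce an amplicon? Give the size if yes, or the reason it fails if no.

Primer 1 (AAGTGTCTT) matches the top strand at positions 63–71; it acts as a forward primer.
Primer 2's reverse complement is TGTAGCAGTG, matching the top strand at positions 153–162; it acts as a reverse primer.
The 3' ends face each other across positions 63–162, giving a 100 bp product.

Yes — a 100 bp product.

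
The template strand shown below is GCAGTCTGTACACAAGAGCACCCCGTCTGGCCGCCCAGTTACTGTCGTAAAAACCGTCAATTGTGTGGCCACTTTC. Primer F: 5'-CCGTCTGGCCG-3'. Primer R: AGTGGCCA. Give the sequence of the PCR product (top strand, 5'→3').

Scanning the template, CCGTCTGGCCG occurs at positions 23–33; this primer anneals to the bottom strand there with its 3' end pointing downstream.
The reverse primer's reverse complement is TGGCCACT, which matches the template at positions 66–73.
The product is the template from position 23 through 73 (51 bp).

5'-CCGTCTGGCCGCCCAGTTACTGTCGTAAAAACCGTCAATTGTGTGGCCACT-3'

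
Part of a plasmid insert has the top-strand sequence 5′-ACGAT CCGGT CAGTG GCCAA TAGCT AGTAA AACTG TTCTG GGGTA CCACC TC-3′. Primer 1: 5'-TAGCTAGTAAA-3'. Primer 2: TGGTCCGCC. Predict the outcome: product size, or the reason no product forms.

No product — primer 2 has no binding site in the template.

Primer 2 (TGGTCCGCC) does not match the top strand, and its reverse complement GGCGGACCA does not match either.
With no annealing site for primer 2, no amplification occurs.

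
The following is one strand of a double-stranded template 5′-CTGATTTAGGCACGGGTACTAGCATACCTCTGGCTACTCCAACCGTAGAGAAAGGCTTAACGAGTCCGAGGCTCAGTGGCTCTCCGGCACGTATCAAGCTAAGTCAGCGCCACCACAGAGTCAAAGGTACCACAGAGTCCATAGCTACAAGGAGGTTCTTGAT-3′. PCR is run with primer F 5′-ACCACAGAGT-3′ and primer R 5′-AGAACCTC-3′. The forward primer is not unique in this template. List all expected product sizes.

The forward primer ACCACAGAGT matches the top strand at positions 112–121, 129–138.
The reverse primer's reverse complement is GAGGTTCT, matching at positions 152–159.
Each forward site pairs with the reverse site to give a product ending at position 159: sizes 48, 31 bp.

48 bp, 31 bp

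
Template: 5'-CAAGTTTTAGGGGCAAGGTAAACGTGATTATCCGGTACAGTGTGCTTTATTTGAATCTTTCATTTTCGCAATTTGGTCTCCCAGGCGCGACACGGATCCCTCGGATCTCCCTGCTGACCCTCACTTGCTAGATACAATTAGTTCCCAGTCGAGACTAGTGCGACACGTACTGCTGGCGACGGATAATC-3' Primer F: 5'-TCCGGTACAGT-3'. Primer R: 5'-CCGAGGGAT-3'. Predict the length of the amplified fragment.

74 bp

Forward primer TCCGGTACAGT is found on the top strand at positions 31–41.
Taking the reverse complement of CCGAGGGAT gives ATCCCTCGG, found at positions 96–104 on the template; the primer anneals here to the top strand with its 3' end pointing upstream.
Amplicon spans positions 31–104: 74 bp.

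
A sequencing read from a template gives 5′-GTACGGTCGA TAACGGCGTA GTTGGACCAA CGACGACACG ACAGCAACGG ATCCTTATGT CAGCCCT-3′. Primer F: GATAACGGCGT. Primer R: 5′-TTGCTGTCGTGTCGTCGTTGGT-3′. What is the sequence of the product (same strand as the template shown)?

Scanning the template, GATAACGGCGT occurs at positions 9–19; this primer anneals to the bottom strand there with its 3' end pointing downstream.
Reverse complement of the reverse primer: ACCAACGACGACACGACAGCAA. This occurs on the top strand at positions 26–47.
The product is the template from position 9 through 47 (39 bp).

5'-GATAACGGCGTAGTTGGACCAACGACGACACGACAGCAA-3'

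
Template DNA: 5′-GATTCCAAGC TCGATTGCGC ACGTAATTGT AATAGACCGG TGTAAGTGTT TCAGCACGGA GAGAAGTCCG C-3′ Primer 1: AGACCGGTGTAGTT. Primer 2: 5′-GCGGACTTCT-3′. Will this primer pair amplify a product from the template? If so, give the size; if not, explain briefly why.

No product — primer 1 has no binding site in the template.

Primer 1 (AGACCGGTGTAGTT) does not match the top strand, and its reverse complement AACTACACCGGTCT does not match either.
With no annealing site for primer 1, no amplification occurs.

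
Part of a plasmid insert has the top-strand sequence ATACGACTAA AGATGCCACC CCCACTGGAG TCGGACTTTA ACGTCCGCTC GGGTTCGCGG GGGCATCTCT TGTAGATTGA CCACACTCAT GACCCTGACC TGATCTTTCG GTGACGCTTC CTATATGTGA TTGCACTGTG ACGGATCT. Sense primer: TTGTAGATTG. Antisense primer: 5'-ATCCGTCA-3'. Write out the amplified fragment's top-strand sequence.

The forward primer matches the template at positions 70–79.
Taking the reverse complement of ATCCGTCA gives TGACGGAT, found at positions 139–146 on the template; the primer anneals here to the top strand with its 3' end pointing upstream.
The product is the template from position 70 through 146 (77 bp).

5'-TTGTAGATTGACCACACTCATGACCCTGACCTGATCTTTCGGTGACGCTTCCTATATGTGATTGCACTGTGACGGAT-3'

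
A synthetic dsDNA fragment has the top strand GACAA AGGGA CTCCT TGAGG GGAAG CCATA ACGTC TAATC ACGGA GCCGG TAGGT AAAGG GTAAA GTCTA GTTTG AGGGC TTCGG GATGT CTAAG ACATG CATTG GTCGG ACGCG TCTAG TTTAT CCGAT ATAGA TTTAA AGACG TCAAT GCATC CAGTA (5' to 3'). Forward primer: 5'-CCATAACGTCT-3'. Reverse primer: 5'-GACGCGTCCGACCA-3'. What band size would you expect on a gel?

Forward primer CCATAACGTCT is found on the top strand at positions 26–36.
Taking the reverse complement of GACGCGTCCGACCA gives TGGTCGGACGCGTC, found at positions 104–117 on the template; the primer anneals here to the top strand with its 3' end pointing upstream.
Amplicon spans positions 26–117: 92 bp.

92 bp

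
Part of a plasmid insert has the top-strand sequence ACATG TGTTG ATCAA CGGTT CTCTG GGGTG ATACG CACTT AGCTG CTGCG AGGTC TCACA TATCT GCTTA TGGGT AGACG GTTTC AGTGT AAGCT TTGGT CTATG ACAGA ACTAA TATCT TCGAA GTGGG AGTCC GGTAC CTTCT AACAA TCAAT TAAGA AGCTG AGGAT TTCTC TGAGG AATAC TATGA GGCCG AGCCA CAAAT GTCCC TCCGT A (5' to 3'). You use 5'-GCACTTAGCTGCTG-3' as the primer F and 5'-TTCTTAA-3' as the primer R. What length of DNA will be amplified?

Forward primer GCACTTAGCTGCTG is found on the top strand at positions 35–48.
Taking the reverse complement of TTCTTAA gives TTAAGAA, found at positions 155–161 on the template; the primer anneals here to the top strand with its 3' end pointing upstream.
Product length = (reverse-primer end) − (forward-primer start) + 1 = 161 − 35 + 1 = 127 bp.

127 bp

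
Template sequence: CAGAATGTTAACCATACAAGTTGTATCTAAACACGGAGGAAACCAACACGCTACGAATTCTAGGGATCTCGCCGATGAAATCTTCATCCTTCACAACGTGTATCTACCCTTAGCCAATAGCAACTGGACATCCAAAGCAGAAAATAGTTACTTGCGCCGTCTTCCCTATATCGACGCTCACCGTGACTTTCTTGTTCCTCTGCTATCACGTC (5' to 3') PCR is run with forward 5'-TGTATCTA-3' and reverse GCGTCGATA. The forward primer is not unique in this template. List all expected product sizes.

156 bp, 79 bp

The forward primer TGTATCTA matches the top strand at positions 22–29, 99–106.
The reverse primer's reverse complement is TATCGACGC, matching at positions 169–177.
Each forward site pairs with the reverse site to give a product ending at position 177: sizes 156, 79 bp.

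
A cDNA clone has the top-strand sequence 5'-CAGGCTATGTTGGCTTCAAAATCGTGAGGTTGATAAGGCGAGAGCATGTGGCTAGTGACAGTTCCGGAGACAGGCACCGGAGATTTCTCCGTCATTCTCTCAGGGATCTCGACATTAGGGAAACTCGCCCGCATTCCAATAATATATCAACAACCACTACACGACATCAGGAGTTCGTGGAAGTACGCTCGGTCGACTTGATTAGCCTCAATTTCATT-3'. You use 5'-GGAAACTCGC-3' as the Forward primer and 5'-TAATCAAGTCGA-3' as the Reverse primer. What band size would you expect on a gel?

The forward primer matches the template at positions 119–128.
Taking the reverse complement of TAATCAAGTCGA gives TCGACTTGATTA, found at positions 193–204 on the template; the primer anneals here to the top strand with its 3' end pointing upstream.
Product length = (reverse-primer end) − (forward-primer start) + 1 = 204 − 119 + 1 = 86 bp.

86 bp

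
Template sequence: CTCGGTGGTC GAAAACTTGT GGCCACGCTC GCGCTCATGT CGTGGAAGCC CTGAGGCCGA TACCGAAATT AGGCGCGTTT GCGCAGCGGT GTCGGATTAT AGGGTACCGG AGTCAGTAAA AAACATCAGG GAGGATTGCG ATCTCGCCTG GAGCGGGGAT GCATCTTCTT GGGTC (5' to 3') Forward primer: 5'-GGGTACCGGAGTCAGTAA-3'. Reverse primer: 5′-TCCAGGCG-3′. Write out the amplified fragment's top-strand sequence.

5'-GGGTACCGGAGTCAGTAAAAAACATCAGGGAGGATTGCGATCTCGCCTGGA-3'

Forward primer GGGTACCGGAGTCAGTAA is found on the top strand at positions 102–119.
The reverse primer's reverse complement is CGCCTGGA, which matches the template at positions 145–152.
The product is the template from position 102 through 152 (51 bp).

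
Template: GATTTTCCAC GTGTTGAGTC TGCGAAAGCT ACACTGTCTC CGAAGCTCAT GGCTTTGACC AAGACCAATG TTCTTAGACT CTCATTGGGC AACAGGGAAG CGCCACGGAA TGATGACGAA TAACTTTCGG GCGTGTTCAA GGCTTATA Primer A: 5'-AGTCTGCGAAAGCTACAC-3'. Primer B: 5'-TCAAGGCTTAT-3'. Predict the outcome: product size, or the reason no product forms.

No product — both primers anneal to the same strand and extend in the same direction.

Primer A (AGTCTGCGAAAGCTACAC) matches the top strand at positions 17–34 (3' end points downstream).
Primer B (TCAAGGCTTAT) also matches the top strand directly, at positions 137–147 — its reverse complement ATAAGCCTTGA is not present.
Both primers anneal to the bottom strand with 3' ends pointing the same way, so neither can prime synthesis back toward the other.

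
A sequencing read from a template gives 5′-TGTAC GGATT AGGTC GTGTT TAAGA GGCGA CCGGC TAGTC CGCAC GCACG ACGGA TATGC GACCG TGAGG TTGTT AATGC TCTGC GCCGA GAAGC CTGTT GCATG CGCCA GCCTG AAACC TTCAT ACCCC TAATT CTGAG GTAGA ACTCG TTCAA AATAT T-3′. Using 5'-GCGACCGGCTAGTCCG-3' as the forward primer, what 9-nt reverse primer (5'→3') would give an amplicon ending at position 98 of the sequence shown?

The forward primer binds at positions 27–42; the product's 3' end on the top strand is position 98.
The reverse primer anneals to the top strand over positions 90–98, i.e. to AGAAGCCTG.
Its sequence written 5'→3' is the reverse complement: CAGGCTTCT.

5'-CAGGCTTCT-3'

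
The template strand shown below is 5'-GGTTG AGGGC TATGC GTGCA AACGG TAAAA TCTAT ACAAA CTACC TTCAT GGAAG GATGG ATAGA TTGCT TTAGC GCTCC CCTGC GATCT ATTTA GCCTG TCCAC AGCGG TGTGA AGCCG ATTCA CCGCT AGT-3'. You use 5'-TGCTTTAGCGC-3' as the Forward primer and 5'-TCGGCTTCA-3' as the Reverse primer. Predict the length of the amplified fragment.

55 bp

Forward primer TGCTTTAGCGC is found on the top strand at positions 67–77.
The reverse primer's reverse complement is TGAAGCCGA, which matches the template at positions 113–121.
Amplicon spans positions 67–121: 55 bp.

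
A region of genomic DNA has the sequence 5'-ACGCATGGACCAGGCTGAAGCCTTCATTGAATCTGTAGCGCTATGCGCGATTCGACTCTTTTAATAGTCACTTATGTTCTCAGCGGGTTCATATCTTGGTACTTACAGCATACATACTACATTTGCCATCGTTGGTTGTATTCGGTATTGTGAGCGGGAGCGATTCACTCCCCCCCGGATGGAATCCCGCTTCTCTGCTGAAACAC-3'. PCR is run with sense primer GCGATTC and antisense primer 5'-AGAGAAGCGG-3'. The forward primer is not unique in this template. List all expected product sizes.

150 bp, 37 bp

The forward primer GCGATTC matches the top strand at positions 47–53, 160–166.
The reverse primer's reverse complement is CCGCTTCTCT, matching at positions 187–196.
Each forward site pairs with the reverse site to give a product ending at position 196: sizes 150, 37 bp.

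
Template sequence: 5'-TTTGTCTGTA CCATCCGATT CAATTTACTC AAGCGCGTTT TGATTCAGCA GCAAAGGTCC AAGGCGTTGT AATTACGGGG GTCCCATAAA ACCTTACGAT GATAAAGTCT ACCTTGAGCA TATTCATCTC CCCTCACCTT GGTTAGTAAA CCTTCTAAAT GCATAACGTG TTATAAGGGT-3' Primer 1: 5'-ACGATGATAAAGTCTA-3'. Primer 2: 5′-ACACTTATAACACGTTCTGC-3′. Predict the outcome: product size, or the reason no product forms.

No product — primer 2 has no binding site in the template.

Primer 2 (ACACTTATAACACGTTCTGC) does not match the top strand, and its reverse complement GCAGAACGTGTTATAAGTGT does not match either.
With no annealing site for primer 2, no amplification occurs.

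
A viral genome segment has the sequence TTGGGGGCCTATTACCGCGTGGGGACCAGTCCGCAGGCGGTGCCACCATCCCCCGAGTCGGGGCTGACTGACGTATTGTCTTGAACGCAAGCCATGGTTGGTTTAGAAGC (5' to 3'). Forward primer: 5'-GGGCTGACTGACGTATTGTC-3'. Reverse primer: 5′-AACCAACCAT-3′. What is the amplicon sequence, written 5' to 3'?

5'-GGGCTGACTGACGTATTGTCTTGAACGCAAGCCATGGTTGGTT-3'

Scanning the template, GGGCTGACTGACGTATTGTC occurs at positions 61–80; this primer anneals to the bottom strand there with its 3' end pointing downstream.
The reverse primer's reverse complement is ATGGTTGGTT, which matches the template at positions 94–103.
The product is the template from position 61 through 103 (43 bp).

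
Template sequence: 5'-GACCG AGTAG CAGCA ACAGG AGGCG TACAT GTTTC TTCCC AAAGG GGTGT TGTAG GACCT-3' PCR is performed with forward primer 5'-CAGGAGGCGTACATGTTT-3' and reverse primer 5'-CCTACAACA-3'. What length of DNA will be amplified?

40 bp

Scanning the template, CAGGAGGCGTACATGTTT occurs at positions 17–34; this primer anneals to the bottom strand there with its 3' end pointing downstream.
Taking the reverse complement of CCTACAACA gives TGTTGTAGG, found at positions 48–56 on the template; the primer anneals here to the top strand with its 3' end pointing upstream.
Amplicon spans positions 17–56: 40 bp.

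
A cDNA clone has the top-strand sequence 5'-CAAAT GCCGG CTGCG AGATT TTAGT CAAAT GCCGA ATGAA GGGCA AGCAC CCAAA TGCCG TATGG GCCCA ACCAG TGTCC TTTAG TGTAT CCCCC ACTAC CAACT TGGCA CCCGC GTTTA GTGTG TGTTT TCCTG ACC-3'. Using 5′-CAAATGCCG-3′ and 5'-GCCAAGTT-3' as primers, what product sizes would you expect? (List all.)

109 bp, 84 bp, 58 bp

The forward primer CAAATGCCG matches the top strand at positions 1–9, 26–34, 52–60.
The reverse primer's reverse complement is AACTTGGC, matching at positions 102–109.
Each forward site pairs with the reverse site to give a product ending at position 109: sizes 109, 84, 58 bp.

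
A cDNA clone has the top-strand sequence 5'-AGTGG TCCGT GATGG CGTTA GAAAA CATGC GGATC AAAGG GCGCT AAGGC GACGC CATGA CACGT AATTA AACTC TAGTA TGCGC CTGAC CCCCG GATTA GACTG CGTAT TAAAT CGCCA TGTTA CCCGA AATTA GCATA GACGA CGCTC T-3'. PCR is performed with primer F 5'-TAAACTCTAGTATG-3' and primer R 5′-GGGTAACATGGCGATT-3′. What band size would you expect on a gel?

Forward primer TAAACTCTAGTATG is found on the top strand at positions 69–82.
The reverse primer's reverse complement is AATCGCCATGTTACCC, which matches the template at positions 113–128.
Product length = (reverse-primer end) − (forward-primer start) + 1 = 128 − 69 + 1 = 60 bp.

60 bp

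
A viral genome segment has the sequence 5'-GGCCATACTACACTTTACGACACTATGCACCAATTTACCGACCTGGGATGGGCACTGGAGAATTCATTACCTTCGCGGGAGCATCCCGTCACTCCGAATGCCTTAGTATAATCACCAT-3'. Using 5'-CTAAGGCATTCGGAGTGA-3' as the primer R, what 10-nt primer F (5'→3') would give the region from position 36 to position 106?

The reverse primer's reverse complement TCACTCCGAATGCCTTAG matches the template at positions 89–106; the product starts at position 36.
The forward primer is identical to the top strand over positions 36–45: TACCGACCTG.

5'-TACCGACCTG-3'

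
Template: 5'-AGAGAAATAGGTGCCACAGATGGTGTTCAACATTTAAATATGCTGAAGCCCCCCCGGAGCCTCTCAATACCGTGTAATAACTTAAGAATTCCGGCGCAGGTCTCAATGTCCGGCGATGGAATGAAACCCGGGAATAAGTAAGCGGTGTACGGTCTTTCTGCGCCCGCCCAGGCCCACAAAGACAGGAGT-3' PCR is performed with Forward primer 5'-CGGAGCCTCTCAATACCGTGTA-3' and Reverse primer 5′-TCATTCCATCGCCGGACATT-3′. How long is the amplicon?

The forward primer matches the template at positions 55–76.
Reverse complement of the reverse primer: AATGTCCGGCGATGGAATGA. This occurs on the top strand at positions 105–124.
Amplicon spans positions 55–124: 70 bp.

70 bp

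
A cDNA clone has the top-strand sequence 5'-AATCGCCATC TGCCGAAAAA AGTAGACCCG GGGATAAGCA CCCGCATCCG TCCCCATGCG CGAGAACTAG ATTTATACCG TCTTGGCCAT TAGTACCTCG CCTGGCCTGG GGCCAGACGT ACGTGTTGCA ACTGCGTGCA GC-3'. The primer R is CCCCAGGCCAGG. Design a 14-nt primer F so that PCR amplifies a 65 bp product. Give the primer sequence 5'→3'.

5'-CCGTCCCCATGCGC-3'

The reverse primer's reverse complement CCTGGCCTGGGG matches the template at positions 101–112, so the product ends at position 112.
A 65 bp product then starts at position 112 − 65 + 1 = 48.
The forward primer is identical to the top strand there: CCGTCCCCATGCGC.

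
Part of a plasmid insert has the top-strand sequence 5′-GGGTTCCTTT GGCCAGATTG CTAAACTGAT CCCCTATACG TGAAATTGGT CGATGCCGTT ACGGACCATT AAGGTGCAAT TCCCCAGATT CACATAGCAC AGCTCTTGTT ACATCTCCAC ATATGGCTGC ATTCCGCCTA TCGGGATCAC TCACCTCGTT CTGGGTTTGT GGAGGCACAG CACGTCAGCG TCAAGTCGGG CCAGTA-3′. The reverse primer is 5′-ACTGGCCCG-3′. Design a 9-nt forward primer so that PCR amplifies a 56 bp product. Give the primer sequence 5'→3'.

The reverse primer's reverse complement CGGGCCAGT matches the template at positions 197–205, so the product ends at position 205.
A 56 bp product then starts at position 205 − 56 + 1 = 150.
The forward primer is identical to the top strand there: CTCACCTCG.

5'-CTCACCTCG-3'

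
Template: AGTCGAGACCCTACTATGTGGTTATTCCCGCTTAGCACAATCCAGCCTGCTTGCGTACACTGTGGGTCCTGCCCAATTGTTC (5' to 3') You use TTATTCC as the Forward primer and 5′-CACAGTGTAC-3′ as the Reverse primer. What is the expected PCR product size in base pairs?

Forward primer TTATTCC is found on the top strand at positions 22–28.
Reverse complement of the reverse primer: GTACACTGTG. This occurs on the top strand at positions 55–64.
Product length = (reverse-primer end) − (forward-primer start) + 1 = 64 − 22 + 1 = 43 bp.

43 bp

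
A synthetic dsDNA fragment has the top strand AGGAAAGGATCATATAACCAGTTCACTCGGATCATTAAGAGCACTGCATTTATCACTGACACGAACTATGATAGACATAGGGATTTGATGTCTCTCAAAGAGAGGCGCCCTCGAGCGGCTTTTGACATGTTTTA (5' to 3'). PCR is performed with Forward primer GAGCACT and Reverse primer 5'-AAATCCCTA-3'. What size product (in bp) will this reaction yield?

48 bp

Scanning the template, GAGCACT occurs at positions 39–45; this primer anneals to the bottom strand there with its 3' end pointing downstream.
Reverse complement of the reverse primer: TAGGGATTT. This occurs on the top strand at positions 78–86.
Amplicon spans positions 39–86: 48 bp.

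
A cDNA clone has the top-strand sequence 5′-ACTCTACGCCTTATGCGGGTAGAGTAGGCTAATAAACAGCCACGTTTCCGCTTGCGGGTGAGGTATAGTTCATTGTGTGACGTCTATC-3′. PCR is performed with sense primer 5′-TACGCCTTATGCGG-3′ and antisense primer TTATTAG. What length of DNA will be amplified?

The forward primer matches the template at positions 5–18.
The reverse primer's reverse complement is CTAATAA, which matches the template at positions 29–35.
The product runs from position 5 to position 35, so its length is 35 − 5 + 1 = 31 bp.

31 bp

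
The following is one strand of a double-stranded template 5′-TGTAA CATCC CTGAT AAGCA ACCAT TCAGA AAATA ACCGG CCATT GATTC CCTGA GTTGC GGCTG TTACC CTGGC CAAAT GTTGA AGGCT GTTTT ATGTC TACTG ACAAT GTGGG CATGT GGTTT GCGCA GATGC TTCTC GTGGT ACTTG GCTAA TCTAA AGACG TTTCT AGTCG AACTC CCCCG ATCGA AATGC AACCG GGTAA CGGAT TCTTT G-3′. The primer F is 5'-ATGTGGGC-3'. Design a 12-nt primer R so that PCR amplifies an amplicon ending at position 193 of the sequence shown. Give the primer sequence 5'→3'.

The forward primer binds at positions 109–116; the product's 3' end on the top strand is position 193.
The reverse primer anneals to the top strand over positions 182–193, i.e. to CCCGATCGAAAT.
Its sequence written 5'→3' is the reverse complement: ATTTCGATCGGG.

5'-ATTTCGATCGGG-3'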